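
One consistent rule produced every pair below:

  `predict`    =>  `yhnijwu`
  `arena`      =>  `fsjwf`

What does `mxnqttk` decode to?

The output letters match the input read backwards, each shifted +5: predict reversed is tciderp. The word is reversed, then every letter is shifted forward by 5.
Decoding mxnqttk: shift back: m−5=h, x−5=s, n−5=i, q−5=l, t−5=o, t−5=o, k−5=f → hsiloof; then reverse → foolish.

foolish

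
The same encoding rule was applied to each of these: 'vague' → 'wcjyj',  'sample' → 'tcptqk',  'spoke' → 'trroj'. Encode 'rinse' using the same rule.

In vague: v→w is +1, a→c is +2, g→j is +3, u→y is +4 — the shift increases by 1 each position. Letter i (0-indexed) is shifted by i+1, so successive shifts are 1, 2, 3, ….
Applying it to rinse: r+1=s, i+2=k, n+3=q, s+4=w, e+5=j.

skqwj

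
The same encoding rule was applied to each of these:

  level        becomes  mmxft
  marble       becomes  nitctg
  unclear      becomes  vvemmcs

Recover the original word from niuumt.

master

Shifts by position in level: pos 0: l→m (+1), pos 1: e→m (+8), pos 2: v→x (+2), pos 3: e→f (+1), pos 4: l→t (+8) — repeating every 3. The shifts repeat in a cycle of length 3: positions 0,1,… shift by +1, +8, +2, then the pattern repeats.
Reversing it on niuumt: n−1=m, i−8=a, u−2=s, u−1=t, m−8=e, t−2=r.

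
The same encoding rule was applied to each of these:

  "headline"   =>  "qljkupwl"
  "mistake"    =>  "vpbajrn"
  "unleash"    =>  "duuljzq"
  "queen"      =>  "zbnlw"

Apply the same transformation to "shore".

Shifts by position in headline: pos 0: h→q (+9), pos 1: e→l (+7), pos 2: a→j (+9), pos 3: d→k (+7) — repeating every 2. A repeating key of period 2 is used — shifts +9, +7 over and over.
Applying it to shore: s+9=b, h+7=o, o+9=x, r+7=y, e+9=n.

boxyn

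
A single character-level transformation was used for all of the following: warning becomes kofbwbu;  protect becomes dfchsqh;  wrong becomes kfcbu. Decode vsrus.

Compare letters: w→k is +14, a→o is +14, r→f is +14 — a constant shift. Every letter moves 14 places later in the alphabet, wrapping around z→a.
Reversing it on vsrus: v−14=h, s−14=e, r−14=d, u−14=g, s−14=e.

hedge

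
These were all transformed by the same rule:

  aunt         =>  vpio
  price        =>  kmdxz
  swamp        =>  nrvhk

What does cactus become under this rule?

xvxopn

Compare letters: a→v is +21, u→p is +21, n→i is +21 — a constant shift. It's a constant shift of +21 (ROT21).
Applying it to cactus: c+21=x, a+21=v, c+21=x, t+21=o, u+21=p, s+21=n.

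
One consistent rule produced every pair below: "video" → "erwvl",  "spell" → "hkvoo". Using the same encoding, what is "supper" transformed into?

Letters are reflected about the middle of the alphabet (position → 25−position): Atbash.
On supper: s↔h, u↔f, p↔k, p↔k, e↔v, r↔i.

hfkkvi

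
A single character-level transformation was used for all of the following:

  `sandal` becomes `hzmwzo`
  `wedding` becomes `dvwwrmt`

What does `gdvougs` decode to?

Each pair mirrors across the alphabet (s↔h, a↔z, n↔m): positions sum to 25. This is the alphabet-reversal cipher (Atbash): a becomes z, b becomes y, etc.
Decoding gdvougs: g↔t, d↔w, v↔e, o↔l, u↔f, g↔t, s↔h.

twelfth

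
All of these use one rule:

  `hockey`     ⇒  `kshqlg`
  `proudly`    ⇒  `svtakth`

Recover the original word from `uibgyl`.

Letter i (0-indexed) is shifted by i+3, so successive shifts are 3, 4, 5, ….
Decoding uibgyl: u−3=r, i−4=e, b−5=w, g−6=a, y−7=r, l−8=d.

reward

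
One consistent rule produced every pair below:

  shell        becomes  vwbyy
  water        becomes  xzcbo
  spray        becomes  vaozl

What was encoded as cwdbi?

thief

Each letter's alphabet position (a=0..z=25) is mapped through 7·x+25 mod 26 — an affine cipher.
Decoding cwdbi: c(2)→15·(2−25)≡19=t; w(22)→15·(22−25)≡7=h; d(3)→15·(3−25)≡8=i; b(1)→15·(1−25)≡4=e; i(8)→15·(8−25)≡5=f (all mod 26).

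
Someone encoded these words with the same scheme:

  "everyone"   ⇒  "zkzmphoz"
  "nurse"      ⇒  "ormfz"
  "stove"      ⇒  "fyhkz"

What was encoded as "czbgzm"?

e(4)→z(25) and v(21)→k(10) fit y≡19x+1 (mod 26); the inverse of 19 mod 26 is 11. This is an affine cipher: with a=0,…,z=25, each position x becomes (19x+1) mod 26.
Undoing it on czbgzm: c(2)→11·(2−1)≡11=l; z(25)→11·(25−1)≡4=e; b(1)→11·(1−1)≡0=a; g(6)→11·(6−1)≡3=d; z(25)→11·(25−1)≡4=e; m(12)→11·(12−1)≡17=r (all mod 26).

leader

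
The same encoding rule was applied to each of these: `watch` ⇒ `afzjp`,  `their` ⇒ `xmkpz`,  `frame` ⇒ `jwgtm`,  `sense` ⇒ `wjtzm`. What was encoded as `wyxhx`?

strap

Each letter shifts forward by (position + 4), i.e. 4, 5, 6, … — the shift grows by one for each successive letter.
Reversing it on wyxhx: w−4=s, y−5=t, x−6=r, h−7=a, x−8=p.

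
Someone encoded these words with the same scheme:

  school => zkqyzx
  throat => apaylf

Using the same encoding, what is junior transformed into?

qcwszd

In school: s→z is +7, c→k is +8, h→q is +9, o→y is +10 — the shift increases by 1 each position. Each letter shifts forward by (position + 7), i.e. 7, 8, 9, … — the shift grows by one for each successive letter.
For junior: j+7=q, u+8=c, n+9=w, i+10=s, o+11=z, r+12=d.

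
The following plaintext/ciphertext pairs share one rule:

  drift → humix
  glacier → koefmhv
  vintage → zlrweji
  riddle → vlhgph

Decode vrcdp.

royal

A repeating key of period 2 is used — shifts +4, +3 over and over.
Undoing it on vrcdp: v−4=r, r−3=o, c−4=y, d−3=a, p−4=l.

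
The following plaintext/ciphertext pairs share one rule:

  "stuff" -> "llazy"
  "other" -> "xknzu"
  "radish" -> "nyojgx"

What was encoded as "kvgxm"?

grape

Two steps: reverse the string, then apply a Caesar shift of +6.
Reversing it on kvgxm: shift back: k−6=e, v−6=p, g−6=a, x−6=r, m−6=g → eparg; then reverse → grape.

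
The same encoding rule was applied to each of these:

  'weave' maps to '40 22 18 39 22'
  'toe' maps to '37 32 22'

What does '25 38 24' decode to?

The number is (letter's place in the alphabet, a=1) + 17.
Undoing it on 25 38 24: 25→(25−17)÷1=8=h, 38→(38−17)÷1=21=u, 24→(24−17)÷1=7=g.

hug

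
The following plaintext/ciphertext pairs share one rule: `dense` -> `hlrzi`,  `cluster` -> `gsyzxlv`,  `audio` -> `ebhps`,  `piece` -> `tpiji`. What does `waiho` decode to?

steak

Shifts by position in dense: pos 0: d→h (+4), pos 1: e→l (+7), pos 2: n→r (+4), pos 3: s→z (+7) — repeating every 2. A repeating key of period 2 is used — shifts +4, +7 over and over.
Undoing it on waiho: w−4=s, a−7=t, i−4=e, h−7=a, o−4=k.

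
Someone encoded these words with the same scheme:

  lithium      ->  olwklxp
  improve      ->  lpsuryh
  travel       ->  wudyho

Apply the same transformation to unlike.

xqolnh

This is a Caesar cipher with shift 3.
Applying it to unlike: u+3=x, n+3=q, l+3=o, i+3=l, k+3=n, e+3=h.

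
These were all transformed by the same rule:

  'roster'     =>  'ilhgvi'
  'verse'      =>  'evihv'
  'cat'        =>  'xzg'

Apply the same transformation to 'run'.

ifm

Each pair mirrors across the alphabet (r↔i, o↔l, s↔h): positions sum to 25. Letters are reflected about the middle of the alphabet (position → 25−position): Atbash.
Applying it to run: r↔i, u↔f, n↔m.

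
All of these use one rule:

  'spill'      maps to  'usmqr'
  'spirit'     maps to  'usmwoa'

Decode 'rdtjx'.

paper

The shift increases by 1 at each position, starting from +2: 2, 3, 4, ….
Reversing it on rdtjx: r−2=p, d−3=a, t−4=p, j−5=e, x−6=r.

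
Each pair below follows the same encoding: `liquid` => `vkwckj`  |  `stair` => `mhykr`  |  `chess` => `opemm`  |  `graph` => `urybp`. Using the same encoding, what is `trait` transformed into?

hrykh

l(11)→v(21) and i(8)→k(10) fit y≡21x+24 (mod 26); the inverse of 21 mod 26 is 5. Treating letters as 0–25, the rule is x ↦ 21x + 24 (mod 26).
On trait: t(19)→21·19+24≡7=h; r(17)→21·17+24≡17=r; a(0)→21·0+24≡24=y; i(8)→21·8+24≡10=k; t(19)→21·19+24≡7=h (all mod 26).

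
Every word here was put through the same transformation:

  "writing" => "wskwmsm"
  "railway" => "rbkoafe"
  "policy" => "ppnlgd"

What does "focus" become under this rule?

fpexw

In writing: w→w is +0, r→s is +1, i→k is +2, t→w is +3 — the shift increases by 1 each position. Letter i (0-indexed) is shifted by i+0, so successive shifts are 0, 1, 2, ….
For focus: f+0=f, o+1=p, c+2=e, u+3=x, s+4=w.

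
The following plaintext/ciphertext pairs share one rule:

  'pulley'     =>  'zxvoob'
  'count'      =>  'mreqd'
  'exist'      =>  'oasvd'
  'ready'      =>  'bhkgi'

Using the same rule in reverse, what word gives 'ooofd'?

Shifts by position in pulley: pos 0: p→z (+10), pos 1: u→x (+3), pos 2: l→v (+10), pos 3: l→o (+3) — repeating every 2. A repeating key of period 2 is used — shifts +10, +3 over and over.
Decoding ooofd: o−10=e, o−3=l, o−10=e, f−3=c, d−10=t.

elect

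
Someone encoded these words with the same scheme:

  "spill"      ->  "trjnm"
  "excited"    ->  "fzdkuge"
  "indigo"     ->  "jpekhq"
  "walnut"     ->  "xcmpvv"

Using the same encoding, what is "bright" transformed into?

ctjiiv

The shifts repeat in a cycle of length 2: positions 0,1,… shift by +1, +2, then the pattern repeats.
For bright: b+1=c, r+2=t, i+1=j, g+2=i, h+1=i, t+2=v.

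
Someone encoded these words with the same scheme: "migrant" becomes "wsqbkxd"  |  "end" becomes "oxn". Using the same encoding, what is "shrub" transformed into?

It's a constant shift of +10 (ROT10).
For shrub: s+10=c, h+10=r, r+10=b, u+10=e, b+10=l.

crbel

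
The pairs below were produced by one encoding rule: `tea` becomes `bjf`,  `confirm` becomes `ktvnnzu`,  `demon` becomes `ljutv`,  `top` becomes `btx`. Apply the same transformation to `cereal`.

The shift depends on letter class: consonant t→b is +8, but vowel e→j is +5. The rule splits by letter class: vowels +5, consonants +8.
For cereal: c(cons)+8=k, e(vowel)+5=j, r(cons)+8=z, e(vowel)+5=j, a(vowel)+5=f, l(cons)+8=t.

kjzjft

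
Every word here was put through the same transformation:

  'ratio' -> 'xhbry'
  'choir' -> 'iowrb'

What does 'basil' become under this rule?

The shift increases by 1 at each position, starting from +6: 6, 7, 8, ….
Applying it to basil: b+6=h, a+7=h, s+8=a, i+9=r, l+10=v.

hharv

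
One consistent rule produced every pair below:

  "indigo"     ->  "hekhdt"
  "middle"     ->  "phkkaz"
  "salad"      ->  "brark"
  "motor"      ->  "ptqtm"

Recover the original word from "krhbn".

daisy

i(8)→h(7) and n(13)→e(4) fit y≡15x+17 (mod 26); the inverse of 15 mod 26 is 7. This is an affine cipher: with a=0,…,z=25, each position x becomes (15x+17) mod 26.
Undoing it on krhbn: k(10)→7·(10−17)≡3=d; r(17)→7·(17−17)≡0=a; h(7)→7·(7−17)≡8=i; b(1)→7·(1−17)≡18=s; n(13)→7·(13−17)≡24=y (all mod 26).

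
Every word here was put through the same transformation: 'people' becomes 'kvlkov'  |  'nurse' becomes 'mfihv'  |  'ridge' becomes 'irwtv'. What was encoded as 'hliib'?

Each pair mirrors across the alphabet (p↔k, e↔v, o↔l): positions sum to 25. Letters are reflected about the middle of the alphabet (position → 25−position): Atbash.
Decoding hliib: h↔s, l↔o, i↔r, i↔r, b↔y.

sorry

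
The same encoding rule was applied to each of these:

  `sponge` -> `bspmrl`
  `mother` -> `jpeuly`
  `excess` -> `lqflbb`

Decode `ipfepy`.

s(18)→b(1) and p(15)→s(18) fit y≡3x+25 (mod 26); the inverse of 3 mod 26 is 9. This is an affine cipher: with a=0,…,z=25, each position x becomes (3x+25) mod 26.
Decoding ipfepy: i(8)→9·(8−25)≡3=d; p(15)→9·(15−25)≡14=o; f(5)→9·(5−25)≡2=c; e(4)→9·(4−25)≡19=t; p(15)→9·(15−25)≡14=o; y(24)→9·(24−25)≡17=r (all mod 26).

doctor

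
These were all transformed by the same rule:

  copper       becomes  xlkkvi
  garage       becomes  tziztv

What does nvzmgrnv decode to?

meantime

Each pair mirrors across the alphabet (c↔x, o↔l, p↔k): positions sum to 25. Letters are reflected about the middle of the alphabet (position → 25−position): Atbash.
Undoing it on nvzmgrnv: n↔m, v↔e, z↔a, m↔n, g↔t, r↔i, n↔m, v↔e.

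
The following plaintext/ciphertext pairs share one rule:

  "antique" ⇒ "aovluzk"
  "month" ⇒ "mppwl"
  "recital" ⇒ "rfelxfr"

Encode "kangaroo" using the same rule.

Each letter shifts forward by its position index (0, 1, 2, …) — the shift grows by one for each successive letter.
On kangaroo: k+0=k, a+1=b, n+2=p, g+3=j, a+4=e, r+5=w, o+6=u, o+7=v.

kbpjewuv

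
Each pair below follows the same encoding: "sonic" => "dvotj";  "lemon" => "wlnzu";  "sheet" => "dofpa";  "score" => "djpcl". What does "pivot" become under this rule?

Shifts by position in sonic: pos 0: s→d (+11), pos 1: o→v (+7), pos 2: n→o (+1), pos 3: i→t (+11), pos 4: c→j (+7) — repeating every 3. A repeating key of period 3 is used — shifts +11, +7, +1 over and over.
For pivot: p+11=a, i+7=p, v+1=w, o+11=z, t+7=a.

apwza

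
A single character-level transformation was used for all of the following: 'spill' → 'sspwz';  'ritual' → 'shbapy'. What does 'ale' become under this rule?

lsh

The output letters match the input read backwards, each shifted +7: spill reversed is llips. Two steps: reverse the string, then apply a Caesar shift of +7.
Applying it to ale: reverse → ela; then shift: e+7=l, l+7=s, a+7=h.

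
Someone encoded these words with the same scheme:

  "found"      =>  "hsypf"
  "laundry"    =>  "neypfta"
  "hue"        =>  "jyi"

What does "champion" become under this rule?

The shift depends on letter class: consonant f→h is +2, but vowel o→s is +4. Vowels shift forward by 4 and consonants shift forward by 2.
Applying it to champion: c(cons)+2=e, h(cons)+2=j, a(vowel)+4=e, m(cons)+2=o, p(cons)+2=r, i(vowel)+4=m, o(vowel)+4=s, n(cons)+2=p.

ejeormsp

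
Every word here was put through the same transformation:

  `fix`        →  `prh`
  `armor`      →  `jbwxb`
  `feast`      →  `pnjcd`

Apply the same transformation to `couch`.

mxdmr

The shift depends on letter class: consonant f→p is +10, but vowel i→r is +9. The rule splits by letter class: vowels +9, consonants +10.
Applying it to couch: c(cons)+10=m, o(vowel)+9=x, u(vowel)+9=d, c(cons)+10=m, h(cons)+10=r.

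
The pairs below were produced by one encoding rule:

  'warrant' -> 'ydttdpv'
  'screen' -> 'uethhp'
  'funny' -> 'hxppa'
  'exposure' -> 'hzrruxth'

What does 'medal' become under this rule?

The shift depends on letter class: consonant w→y is +2, but vowel a→d is +3. Vowels shift forward by 3 and consonants shift forward by 2.
For medal: m(cons)+2=o, e(vowel)+3=h, d(cons)+2=f, a(vowel)+3=d, l(cons)+2=n.

ohfdn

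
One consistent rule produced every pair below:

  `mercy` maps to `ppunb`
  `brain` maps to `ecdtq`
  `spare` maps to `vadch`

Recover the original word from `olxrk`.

laugh

The shifts repeat in a cycle of length 2: positions 0,1,… shift by +3, +11, then the pattern repeats.
Undoing it on olxrk: o−3=l, l−11=a, x−3=u, r−11=g, k−3=h.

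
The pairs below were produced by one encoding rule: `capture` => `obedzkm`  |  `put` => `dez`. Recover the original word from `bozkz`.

Read the word backwards and shift each letter +10.
Reversing it on bozkz: shift back: b−10=r, o−10=e, z−10=p, k−10=a, z−10=p → repap; then reverse → paper.

paper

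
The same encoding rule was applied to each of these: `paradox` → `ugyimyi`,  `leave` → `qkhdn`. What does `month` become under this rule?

ruubq

Each letter shifts forward by (position + 5), i.e. 5, 6, 7, … — the shift grows by one for each successive letter.
Applying it to month: m+5=r, o+6=u, n+7=u, t+8=b, h+9=q.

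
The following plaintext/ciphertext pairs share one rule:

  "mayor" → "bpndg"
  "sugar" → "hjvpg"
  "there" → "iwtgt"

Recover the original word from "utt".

Compare letters: m→b is +15, a→p is +15, y→n is +15 — a constant shift. This is a Caesar cipher with shift 15.
Reversing it on utt: u−15=f, t−15=e, t−15=e.

fee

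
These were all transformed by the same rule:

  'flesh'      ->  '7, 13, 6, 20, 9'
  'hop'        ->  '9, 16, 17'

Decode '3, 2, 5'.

bad

f is letter #6 and maps to 7: an offset of 1. Letters become their 1-based position plus 1 (so a→2, b→3, …).
Undoing it on 3, 2, 5: 3→(3−1)÷1=2=b, 2→(2−1)÷1=1=a, 5→(5−1)÷1=4=d.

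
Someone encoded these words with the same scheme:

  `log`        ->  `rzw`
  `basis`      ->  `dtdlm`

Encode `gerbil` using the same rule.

wtmcpr

The output letters match the input read backwards, each shifted +11: log reversed is gol. Two steps: reverse the string, then apply a Caesar shift of +11.
On gerbil: reverse → libreg; then shift: l+11=w, i+11=t, b+11=m, r+11=c, e+11=p, g+11=r.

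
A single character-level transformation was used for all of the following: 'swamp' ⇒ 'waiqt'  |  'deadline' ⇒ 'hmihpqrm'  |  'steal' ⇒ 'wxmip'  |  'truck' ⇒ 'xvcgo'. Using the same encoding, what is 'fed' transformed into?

jmh

The shift depends on letter class: consonant s→w is +4, but vowel a→i is +8. Two shifts are in play — +8 for a/e/i/o/u, +4 for every other letter.
On fed: f(cons)+4=j, e(vowel)+8=m, d(cons)+4=h.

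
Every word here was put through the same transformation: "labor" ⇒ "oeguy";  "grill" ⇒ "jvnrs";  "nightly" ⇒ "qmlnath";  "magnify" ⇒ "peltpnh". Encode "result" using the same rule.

uixasb

In labor: l→o is +3, a→e is +4, b→g is +5, o→u is +6 — the shift increases by 1 each position. Each letter shifts forward by (position + 3), i.e. 3, 4, 5, … — the shift grows by one for each successive letter.
For result: r+3=u, e+4=i, s+5=x, u+6=a, l+7=s, t+8=b.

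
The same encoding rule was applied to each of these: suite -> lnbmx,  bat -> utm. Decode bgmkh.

intro

This is a Caesar cipher with shift 19.
Decoding bgmkh: b−19=i, g−19=n, m−19=t, k−19=r, h−19=o.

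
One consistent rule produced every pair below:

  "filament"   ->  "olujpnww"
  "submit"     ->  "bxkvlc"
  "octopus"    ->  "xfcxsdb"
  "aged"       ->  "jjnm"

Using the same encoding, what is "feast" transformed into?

It's a Vigenère-style cipher with numeric key [9,3,9]: position i shifts by key[i mod 3].
For feast: f+9=o, e+3=h, a+9=j, s+9=b, t+3=w.

ohjbw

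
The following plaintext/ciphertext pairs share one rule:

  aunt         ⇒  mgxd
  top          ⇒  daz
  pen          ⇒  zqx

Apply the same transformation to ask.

The shift depends on letter class: consonant n→x is +10, but vowel a→m is +12. Two shifts are in play — +12 for a/e/i/o/u, +10 for every other letter.
Applying it to ask: a(vowel)+12=m, s(cons)+10=c, k(cons)+10=u.

mcu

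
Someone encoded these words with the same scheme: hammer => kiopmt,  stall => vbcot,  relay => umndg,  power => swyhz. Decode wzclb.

trait

Shifts by position in hammer: pos 0: h→k (+3), pos 1: a→i (+8), pos 2: m→o (+2), pos 3: m→p (+3), pos 4: e→m (+8), pos 5: r→t (+2) — repeating every 3. It's a Vigenère-style cipher with numeric key [3,8,2]: position i shifts by key[i mod 3].
Decoding wzclb: w−3=t, z−8=r, c−2=a, l−3=i, b−8=t.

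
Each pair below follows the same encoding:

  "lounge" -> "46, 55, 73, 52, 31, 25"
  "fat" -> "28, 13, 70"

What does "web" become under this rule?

l(#12)→46 and o(#15)→55: differences scale by 3, so n = 3·pos + 10. Each letter becomes 3×(its alphabet position, a=1..z=26) + 10.
On web: w=23→79, e=5→25, b=2→16.

79, 25, 16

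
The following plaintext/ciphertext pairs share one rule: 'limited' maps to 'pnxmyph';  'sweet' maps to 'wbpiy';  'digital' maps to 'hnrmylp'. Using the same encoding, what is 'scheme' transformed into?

Shifts by position in limited: pos 0: l→p (+4), pos 1: i→n (+5), pos 2: m→x (+11), pos 3: i→m (+4), pos 4: t→y (+5), pos 5: e→p (+11) — repeating every 3. A repeating key of period 3 is used — shifts +4, +5, +11 over and over.
Applying it to scheme: s+4=w, c+5=h, h+11=s, e+4=i, m+5=r, e+11=p.

whsirp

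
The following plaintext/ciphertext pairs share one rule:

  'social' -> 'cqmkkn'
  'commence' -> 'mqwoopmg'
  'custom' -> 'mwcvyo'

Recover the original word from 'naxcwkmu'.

dynamics

A repeating key of period 2 is used — shifts +10, +2 over and over.
Reversing it on naxcwkmu: n−10=d, a−2=y, x−10=n, c−2=a, w−10=m, k−2=i, m−10=c, u−2=s.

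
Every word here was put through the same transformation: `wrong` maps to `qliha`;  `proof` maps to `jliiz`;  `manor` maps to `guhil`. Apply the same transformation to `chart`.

wbuln

Compare letters: w→q is +20, r→l is +20, o→i is +20 — a constant shift. It's a constant shift of +20 (ROT20).
Applying it to chart: c+20=w, h+20=b, a+20=u, r+20=l, t+20=n.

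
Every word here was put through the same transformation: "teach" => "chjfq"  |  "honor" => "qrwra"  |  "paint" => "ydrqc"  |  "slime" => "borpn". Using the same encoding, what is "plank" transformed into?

yojqt

Shifts by position in teach: pos 0: t→c (+9), pos 1: e→h (+3), pos 2: a→j (+9), pos 3: c→f (+3) — repeating every 2. A repeating key of period 2 is used — shifts +9, +3 over and over.
On plank: p+9=y, l+3=o, a+9=j, n+3=q, k+9=t.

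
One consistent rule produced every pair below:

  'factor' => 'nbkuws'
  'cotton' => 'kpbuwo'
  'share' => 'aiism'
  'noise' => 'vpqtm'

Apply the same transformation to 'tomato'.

The shifts repeat in a cycle of length 2: positions 0,1,… shift by +8, +1, then the pattern repeats.
For tomato: t+8=b, o+1=p, m+8=u, a+1=b, t+8=b, o+1=p.

bpubbp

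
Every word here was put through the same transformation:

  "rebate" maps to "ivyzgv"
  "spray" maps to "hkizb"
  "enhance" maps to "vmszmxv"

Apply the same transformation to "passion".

Each pair mirrors across the alphabet (r↔i, e↔v, b↔y): positions sum to 25. Each letter is replaced by its mirror in the alphabet: a↔z, b↔y, c↔x, and so on (the Atbash cipher).
On passion: p↔k, a↔z, s↔h, s↔h, i↔r, o↔l, n↔m.

kzhhrlm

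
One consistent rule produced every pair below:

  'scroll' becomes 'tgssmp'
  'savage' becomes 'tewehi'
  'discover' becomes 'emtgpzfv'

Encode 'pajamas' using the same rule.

It's a Vigenère-style cipher with numeric key [1,4]: position i shifts by key[i mod 2].
On pajamas: p+1=q, a+4=e, j+1=k, a+4=e, m+1=n, a+4=e, s+1=t.

qekenet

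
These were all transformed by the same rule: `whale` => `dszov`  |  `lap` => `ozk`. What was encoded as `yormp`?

blink

Each pair mirrors across the alphabet (w↔d, h↔s, a↔z): positions sum to 25. Each letter is replaced by its mirror in the alphabet: a↔z, b↔y, c↔x, and so on (the Atbash cipher).
Reversing it on yormp: y↔b, o↔l, r↔i, m↔n, p↔k.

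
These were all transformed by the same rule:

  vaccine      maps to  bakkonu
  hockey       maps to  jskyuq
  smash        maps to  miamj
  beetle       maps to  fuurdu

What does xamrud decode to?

pastel

Treating letters as 0–25, the rule is x ↦ 5x + 0 (mod 26).
Undoing it on xamrud: x(23)→21·(23−0)≡15=p; a(0)→21·(0−0)≡0=a; m(12)→21·(12−0)≡18=s; r(17)→21·(17−0)≡19=t; u(20)→21·(20−0)≡4=e; d(3)→21·(3−0)≡11=l (all mod 26).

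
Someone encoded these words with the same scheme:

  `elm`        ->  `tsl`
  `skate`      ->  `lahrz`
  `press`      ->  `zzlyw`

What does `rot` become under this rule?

avy

The output letters match the input read backwards, each shifted +7: elm reversed is mle. The word is reversed, then every letter is shifted forward by 7.
For rot: reverse → tor; then shift: t+7=a, o+7=v, r+7=y.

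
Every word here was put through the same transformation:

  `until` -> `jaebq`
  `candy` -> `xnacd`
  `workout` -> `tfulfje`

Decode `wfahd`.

honey

u(20)→j(9) and n(13)→a(0) fit y≡5x+13 (mod 26); the inverse of 5 mod 26 is 21. This is an affine cipher: with a=0,…,z=25, each position x becomes (5x+13) mod 26.
Reversing it on wfahd: w(22)→21·(22−13)≡7=h; f(5)→21·(5−13)≡14=o; a(0)→21·(0−13)≡13=n; h(7)→21·(7−13)≡4=e; d(3)→21·(3−13)≡24=y (all mod 26).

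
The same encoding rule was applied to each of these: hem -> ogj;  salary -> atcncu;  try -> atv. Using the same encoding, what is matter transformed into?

tgvvco

The output letters match the input read backwards, each shifted +2: hem reversed is meh. Read the word backwards and shift each letter +2.
On matter: reverse → rettam; then shift: r+2=t, e+2=g, t+2=v, t+2=v, a+2=c, m+2=o.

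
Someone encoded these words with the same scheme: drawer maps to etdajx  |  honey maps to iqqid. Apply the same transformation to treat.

uthey

Each letter shifts forward by (position + 1), i.e. 1, 2, 3, … — the shift grows by one for each successive letter.
Applying it to treat: t+1=u, r+2=t, e+3=h, a+4=e, t+5=y.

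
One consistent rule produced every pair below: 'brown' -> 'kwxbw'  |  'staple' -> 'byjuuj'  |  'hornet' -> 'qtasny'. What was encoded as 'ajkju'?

rebel

Shifts by position in brown: pos 0: b→k (+9), pos 1: r→w (+5), pos 2: o→x (+9), pos 3: w→b (+5) — repeating every 2. It's a Vigenère-style cipher with numeric key [9,5]: position i shifts by key[i mod 2].
Decoding ajkju: a−9=r, j−5=e, k−9=b, j−5=e, u−9=l.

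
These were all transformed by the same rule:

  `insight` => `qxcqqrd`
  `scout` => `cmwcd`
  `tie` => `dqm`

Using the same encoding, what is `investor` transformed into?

The shift depends on letter class: consonant n→x is +10, but vowel i→q is +8. Vowels shift forward by 8 and consonants shift forward by 10.
Applying it to investor: i(vowel)+8=q, n(cons)+10=x, v(cons)+10=f, e(vowel)+8=m, s(cons)+10=c, t(cons)+10=d, o(vowel)+8=w, r(cons)+10=b.

qxfmcdwb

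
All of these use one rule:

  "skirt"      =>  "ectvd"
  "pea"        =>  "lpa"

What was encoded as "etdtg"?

visit

The output letters match the input read backwards, each shifted +11: skirt reversed is triks. The word is reversed, then every letter is shifted forward by 11.
Decoding etdtg: shift back: e−11=t, t−11=i, d−11=s, t−11=i, g−11=v → tisiv; then reverse → visit.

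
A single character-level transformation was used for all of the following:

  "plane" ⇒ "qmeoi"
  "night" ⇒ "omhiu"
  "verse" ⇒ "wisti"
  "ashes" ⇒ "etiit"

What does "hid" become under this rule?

The shift depends on letter class: consonant p→q is +1, but vowel a→e is +4. The rule splits by letter class: vowels +4, consonants +1.
Applying it to hid: h(cons)+1=i, i(vowel)+4=m, d(cons)+1=e.

ime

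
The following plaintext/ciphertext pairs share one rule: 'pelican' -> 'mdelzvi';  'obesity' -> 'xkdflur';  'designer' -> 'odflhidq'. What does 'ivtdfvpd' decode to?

This is an affine cipher: with a=0,…,z=25, each position x becomes (15x+21) mod 26.
Undoing it on ivtdfvpd: i(8)→7·(8−21)≡13=n; v(21)→7·(21−21)≡0=a; t(19)→7·(19−21)≡12=m; d(3)→7·(3−21)≡4=e; f(5)→7·(5−21)≡18=s; v(21)→7·(21−21)≡0=a; p(15)→7·(15−21)≡10=k; d(3)→7·(3−21)≡4=e (all mod 26).

namesake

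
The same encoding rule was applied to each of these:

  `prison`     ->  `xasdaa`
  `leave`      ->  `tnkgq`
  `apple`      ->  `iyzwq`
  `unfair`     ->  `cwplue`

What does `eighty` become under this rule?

mrqsfl

Each letter shifts forward by (position + 8), i.e. 8, 9, 10, … — the shift grows by one for each successive letter.
On eighty: e+8=m, i+9=r, g+10=q, h+11=s, t+12=f, y+13=l.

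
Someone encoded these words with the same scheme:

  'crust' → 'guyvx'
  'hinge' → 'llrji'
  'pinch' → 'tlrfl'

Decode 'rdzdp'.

Shifts by position in crust: pos 0: c→g (+4), pos 1: r→u (+3), pos 2: u→y (+4), pos 3: s→v (+3) — repeating every 2. It's a Vigenère-style cipher with numeric key [4,3]: position i shifts by key[i mod 2].
Reversing it on rdzdp: r−4=n, d−3=a, z−4=v, d−3=a, p−4=l.

naval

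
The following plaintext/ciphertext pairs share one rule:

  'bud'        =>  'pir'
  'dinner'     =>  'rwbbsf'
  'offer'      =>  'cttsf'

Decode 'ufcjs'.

Compare letters: b→p is +14, u→i is +14, d→r is +14 — a constant shift. It's a constant shift of +14 (ROT14).
Decoding ufcjs: u−14=g, f−14=r, c−14=o, j−14=v, s−14=e.

grove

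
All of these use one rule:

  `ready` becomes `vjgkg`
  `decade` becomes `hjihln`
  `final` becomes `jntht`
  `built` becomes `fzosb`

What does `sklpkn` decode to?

The shift increases by 1 at each position, starting from +4: 4, 5, 6, ….
Undoing it on sklpkn: s−4=o, k−5=f, l−6=f, p−7=i, k−8=c, n−9=e.

office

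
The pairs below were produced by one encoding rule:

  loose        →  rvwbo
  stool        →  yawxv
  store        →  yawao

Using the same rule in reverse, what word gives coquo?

while

In loose: l→r is +6, o→v is +7, o→w is +8, s→b is +9 — the shift increases by 1 each position. The shift increases by 1 at each position, starting from +6: 6, 7, 8, ….
Undoing it on coquo: c−6=w, o−7=h, q−8=i, u−9=l, o−10=e.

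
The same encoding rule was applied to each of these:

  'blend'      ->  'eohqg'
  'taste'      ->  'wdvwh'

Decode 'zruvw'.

worst

Compare letters: b→e is +3, l→o is +3, e→h is +3 — a constant shift. It's a constant shift of +3 (ROT3).
Decoding zruvw: z−3=w, r−3=o, u−3=r, v−3=s, w−3=t.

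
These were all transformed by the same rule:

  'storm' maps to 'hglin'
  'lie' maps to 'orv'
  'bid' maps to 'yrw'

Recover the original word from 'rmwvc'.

index

Each letter is replaced by its mirror in the alphabet: a↔z, b↔y, c↔x, and so on (the Atbash cipher).
Undoing it on rmwvc: r↔i, m↔n, w↔d, v↔e, c↔x.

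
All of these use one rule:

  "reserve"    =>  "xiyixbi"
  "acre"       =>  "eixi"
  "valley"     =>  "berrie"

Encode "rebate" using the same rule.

The rule splits by letter class: vowels +4, consonants +6.
For rebate: r(cons)+6=x, e(vowel)+4=i, b(cons)+6=h, a(vowel)+4=e, t(cons)+6=z, e(vowel)+4=i.

xihezi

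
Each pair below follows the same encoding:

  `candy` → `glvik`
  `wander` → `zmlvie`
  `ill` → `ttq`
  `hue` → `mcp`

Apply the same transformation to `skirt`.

The output letters match the input read backwards, each shifted +8: candy reversed is ydnac. Two steps: reverse the string, then apply a Caesar shift of +8.
Applying it to skirt: reverse → triks; then shift: t+8=b, r+8=z, i+8=q, k+8=s, s+8=a.

bzqsa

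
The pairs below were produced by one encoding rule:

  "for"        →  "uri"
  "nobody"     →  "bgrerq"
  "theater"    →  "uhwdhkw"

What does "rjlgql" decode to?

indigo

The output letters match the input read backwards, each shifted +3: for reversed is rof. Read the word backwards and shift each letter +3.
Undoing it on rjlgql: shift back: r−3=o, j−3=g, l−3=i, g−3=d, q−3=n, l−3=i → ogidni; then reverse → indigo.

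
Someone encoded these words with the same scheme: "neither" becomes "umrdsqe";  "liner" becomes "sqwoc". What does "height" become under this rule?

omrqsf

In neither: n→u is +7, e→m is +8, i→r is +9, t→d is +10 — the shift increases by 1 each position. Each letter shifts forward by (position + 7), i.e. 7, 8, 9, … — the shift grows by one for each successive letter.
On height: h+7=o, e+8=m, i+9=r, g+10=q, h+11=s, t+12=f.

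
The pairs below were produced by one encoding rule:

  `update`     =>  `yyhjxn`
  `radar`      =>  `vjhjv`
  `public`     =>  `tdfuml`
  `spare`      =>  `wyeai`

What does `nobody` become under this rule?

It's a Vigenère-style cipher with numeric key [4,9]: position i shifts by key[i mod 2].
Applying it to nobody: n+4=r, o+9=x, b+4=f, o+9=x, d+4=h, y+9=h.

rxfxhh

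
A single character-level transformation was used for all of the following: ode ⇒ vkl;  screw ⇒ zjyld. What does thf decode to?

may

Compare letters: o→v is +7, d→k is +7, e→l is +7 — a constant shift. It's a constant shift of +7 (ROT7).
Decoding thf: t−7=m, h−7=a, f−7=y.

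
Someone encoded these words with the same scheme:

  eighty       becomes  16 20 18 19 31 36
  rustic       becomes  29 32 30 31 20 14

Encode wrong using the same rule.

The number is (letter's place in the alphabet, a=1) + 11.
For wrong: w=23→34, r=18→29, o=15→26, n=14→25, g=7→18.

34 29 26 25 18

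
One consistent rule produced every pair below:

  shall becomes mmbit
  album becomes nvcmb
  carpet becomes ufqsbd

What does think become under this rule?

lojiu

The word is reversed, then every letter is shifted forward by 1.
Applying it to think: reverse → kniht; then shift: k+1=l, n+1=o, i+1=j, h+1=i, t+1=u.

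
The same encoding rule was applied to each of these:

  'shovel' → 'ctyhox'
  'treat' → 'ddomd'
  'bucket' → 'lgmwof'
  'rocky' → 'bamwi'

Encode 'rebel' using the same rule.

A repeating key of period 2 is used — shifts +10, +12 over and over.
Applying it to rebel: r+10=b, e+12=q, b+10=l, e+12=q, l+10=v.

bqlqv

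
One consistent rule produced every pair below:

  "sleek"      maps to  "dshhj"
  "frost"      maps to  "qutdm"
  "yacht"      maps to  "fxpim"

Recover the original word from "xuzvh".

argue

s(18)→d(3) and l(11)→s(18) fit y≡9x+23 (mod 26); the inverse of 9 mod 26 is 3. This is an affine cipher: with a=0,…,z=25, each position x becomes (9x+23) mod 26.
Decoding xuzvh: x(23)→3·(23−23)≡0=a; u(20)→3·(20−23)≡17=r; z(25)→3·(25−23)≡6=g; v(21)→3·(21−23)≡20=u; h(7)→3·(7−23)≡4=e (all mod 26).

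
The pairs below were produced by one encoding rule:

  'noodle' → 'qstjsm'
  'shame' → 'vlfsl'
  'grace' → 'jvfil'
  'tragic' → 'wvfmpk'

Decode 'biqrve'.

yellow

In noodle: n→q is +3, o→s is +4, o→t is +5, d→j is +6 — the shift increases by 1 each position. Each letter shifts forward by (position + 3), i.e. 3, 4, 5, … — the shift grows by one for each successive letter.
Undoing it on biqrve: b−3=y, i−4=e, q−5=l, r−6=l, v−7=o, e−8=w.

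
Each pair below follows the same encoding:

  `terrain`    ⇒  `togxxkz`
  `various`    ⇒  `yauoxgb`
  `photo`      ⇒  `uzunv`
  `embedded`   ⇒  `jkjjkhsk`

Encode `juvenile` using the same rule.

krotkbap

The output letters match the input read backwards, each shifted +6: terrain reversed is niarret. The word is reversed, then every letter is shifted forward by 6.
On juvenile: reverse → elinevuj; then shift: e+6=k, l+6=r, i+6=o, n+6=t, e+6=k, v+6=b, u+6=a, j+6=p.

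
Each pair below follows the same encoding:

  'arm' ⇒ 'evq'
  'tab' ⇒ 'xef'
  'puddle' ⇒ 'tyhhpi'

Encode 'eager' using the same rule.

iekiv

Compare letters: a→e is +4, r→v is +4, m→q is +4 — a constant shift. It's a constant shift of +4 (ROT4).
For eager: e+4=i, a+4=e, g+4=k, e+4=i, r+4=v.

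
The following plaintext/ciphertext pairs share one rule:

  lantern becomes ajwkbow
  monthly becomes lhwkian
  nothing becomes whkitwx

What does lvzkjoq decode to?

l(11)→a(0) and a(0)→j(9) fit y≡11x+9 (mod 26); the inverse of 11 mod 26 is 19. This is an affine cipher: with a=0,…,z=25, each position x becomes (11x+9) mod 26.
Decoding lvzkjoq: l(11)→19·(11−9)≡12=m; v(21)→19·(21−9)≡20=u; z(25)→19·(25−9)≡18=s; k(10)→19·(10−9)≡19=t; j(9)→19·(9−9)≡0=a; o(14)→19·(14−9)≡17=r; q(16)→19·(16−9)≡3=d (all mod 26).

mustard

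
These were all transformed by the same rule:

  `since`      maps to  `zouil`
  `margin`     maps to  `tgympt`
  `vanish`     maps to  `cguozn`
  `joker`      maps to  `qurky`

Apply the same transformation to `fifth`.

momzo

Shifts by position in since: pos 0: s→z (+7), pos 1: i→o (+6), pos 2: n→u (+7), pos 3: c→i (+6) — repeating every 2. A repeating key of period 2 is used — shifts +7, +6 over and over.
Applying it to fifth: f+7=m, i+6=o, f+7=m, t+6=z, h+7=o.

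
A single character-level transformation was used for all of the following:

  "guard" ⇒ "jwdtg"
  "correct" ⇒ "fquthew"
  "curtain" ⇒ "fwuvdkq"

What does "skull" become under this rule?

vmxno

A repeating key of period 2 is used — shifts +3, +2 over and over.
For skull: s+3=v, k+2=m, u+3=x, l+2=n, l+3=o.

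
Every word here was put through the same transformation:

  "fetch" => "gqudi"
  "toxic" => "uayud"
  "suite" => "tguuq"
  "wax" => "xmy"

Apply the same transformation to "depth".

The shift depends on letter class: consonant f→g is +1, but vowel e→q is +12. Vowels shift forward by 12 and consonants shift forward by 1.
On depth: d(cons)+1=e, e(vowel)+12=q, p(cons)+1=q, t(cons)+1=u, h(cons)+1=i.

eqqui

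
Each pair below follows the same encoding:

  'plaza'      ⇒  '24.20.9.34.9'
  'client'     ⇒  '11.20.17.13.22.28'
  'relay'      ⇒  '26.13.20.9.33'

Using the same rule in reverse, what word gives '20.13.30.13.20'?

p is letter #16 and maps to 24: an offset of 8. Letters become their 1-based position plus 8 (so a→9, b→10, …).
Reversing it on 20.13.30.13.20: 20→(20−8)÷1=12=l, 13→(13−8)÷1=5=e, 30→(30−8)÷1=22=v, 13→(13−8)÷1=5=e, 20→(20−8)÷1=12=l.

level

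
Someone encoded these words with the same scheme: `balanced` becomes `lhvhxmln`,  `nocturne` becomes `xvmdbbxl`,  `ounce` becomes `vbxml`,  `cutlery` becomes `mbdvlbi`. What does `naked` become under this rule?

The shift depends on letter class: consonant b→l is +10, but vowel a→h is +7. Two shifts are in play — +7 for a/e/i/o/u, +10 for every other letter.
On naked: n(cons)+10=x, a(vowel)+7=h, k(cons)+10=u, e(vowel)+7=l, d(cons)+10=n.

xhuln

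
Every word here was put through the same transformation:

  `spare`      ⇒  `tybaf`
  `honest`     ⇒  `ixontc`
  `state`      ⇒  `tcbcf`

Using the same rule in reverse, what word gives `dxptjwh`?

Shifts by position in spare: pos 0: s→t (+1), pos 1: p→y (+9), pos 2: a→b (+1), pos 3: r→a (+9) — repeating every 2. The shifts repeat in a cycle of length 2: positions 0,1,… shift by +1, +9, then the pattern repeats.
Decoding dxptjwh: d−1=c, x−9=o, p−1=o, t−9=k, j−1=i, w−9=n, h−1=g.

cooking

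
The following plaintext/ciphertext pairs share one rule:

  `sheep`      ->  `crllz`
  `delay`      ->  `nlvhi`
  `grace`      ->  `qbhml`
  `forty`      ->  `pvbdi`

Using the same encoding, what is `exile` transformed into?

lhpvl

Vowels shift forward by 7 and consonants shift forward by 10.
For exile: e(vowel)+7=l, x(cons)+10=h, i(vowel)+7=p, l(cons)+10=v, e(vowel)+7=l.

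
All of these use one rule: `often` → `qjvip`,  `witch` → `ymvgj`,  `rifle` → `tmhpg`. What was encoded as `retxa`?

party

Shifts by position in often: pos 0: o→q (+2), pos 1: f→j (+4), pos 2: t→v (+2), pos 3: e→i (+4) — repeating every 2. A repeating key of period 2 is used — shifts +2, +4 over and over.
Decoding retxa: r−2=p, e−4=a, t−2=r, x−4=t, a−2=y.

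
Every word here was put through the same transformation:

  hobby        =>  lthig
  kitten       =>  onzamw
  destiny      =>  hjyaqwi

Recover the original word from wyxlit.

Each letter shifts forward by (position + 4), i.e. 4, 5, 6, … — the shift grows by one for each successive letter.
Undoing it on wyxlit: w−4=s, y−5=t, x−6=r, l−7=e, i−8=a, t−9=k.

streak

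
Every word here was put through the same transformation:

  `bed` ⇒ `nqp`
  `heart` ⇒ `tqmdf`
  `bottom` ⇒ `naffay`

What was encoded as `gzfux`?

until

Compare letters: b→n is +12, e→q is +12, d→p is +12 — a constant shift. Every letter moves 12 places later in the alphabet, wrapping around z→a.
Decoding gzfux: g−12=u, z−12=n, f−12=t, u−12=i, x−12=l.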